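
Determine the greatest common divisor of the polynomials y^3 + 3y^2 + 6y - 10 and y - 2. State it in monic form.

Repeated division with remainder:
  y^3 + 3y^2 + 6y - 10 = (y^2 + 5y + 16)(y - 2) + (22)
  y - 2 = ((1/22)y - 1/11)(22) + (0)
The last nonzero remainder is the constant 22, so the polynomials are coprime and gcd = 1.

1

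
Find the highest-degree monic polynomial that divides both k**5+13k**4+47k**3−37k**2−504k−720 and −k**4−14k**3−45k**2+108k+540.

Apply the Euclidean algorithm:
  k**5+13k**4+47k**3−37k**2−504k−720 = (−k+1)(−k**4−14k**3−45k**2+108k+540) + (16k**3+116k**2−72k−1260)
  −k**4−14k**3−45k**2+108k+540 = (−(1/16)k−27/64)(16k**3+116k**2−72k−1260) + (−(9/16)k**2−(9/8)k+135/16)
  16k**3+116k**2−72k−1260 = (−(256/9)k−448/3)(−(9/16)k**2−(9/8)k+135/16) + (0)
Last nonzero remainder: −(9/16)k**2−(9/8)k+135/16. Dividing through by −9/16 gives the monic gcd k**2+2k−15.

k**2+2k−15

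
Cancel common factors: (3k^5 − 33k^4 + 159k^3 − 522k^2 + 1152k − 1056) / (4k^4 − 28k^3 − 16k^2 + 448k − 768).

(3k^3 − 9k^2 + 39k − 66)/(4k^2 + 4k − 48)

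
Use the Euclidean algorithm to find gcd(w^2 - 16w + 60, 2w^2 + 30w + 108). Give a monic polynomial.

1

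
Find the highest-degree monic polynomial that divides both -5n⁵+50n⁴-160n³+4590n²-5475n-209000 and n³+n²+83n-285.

n²+4n+95

Repeated division with remainder:
  -5n⁵+50n⁴-160n³+4590n²-5475n-209000 = (-5n²+55n+200)(n³+n²+83n-285) + (-1600n²-6400n-152000)
  n³+n²+83n-285 = (-(1/1600)n+3/1600)(-1600n²-6400n-152000) + (0)
Last nonzero remainder: -1600n²-6400n-152000. Dividing through by -1600 gives the monic gcd n²+4n+95.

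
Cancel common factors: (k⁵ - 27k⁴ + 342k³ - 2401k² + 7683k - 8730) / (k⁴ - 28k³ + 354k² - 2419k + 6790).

Euclidean algorithm in ℚ[k]:
  k⁵ - 27k⁴ + 342k³ - 2401k² + 7683k - 8730 = (k + 1)(k⁴ - 28k³ + 354k² - 2419k + 6790) + (16k³ - 336k² + 3312k - 15520)
  k⁴ - 28k³ + 354k² - 2419k + 6790 = ((1/16)k - 7/16)(16k³ - 336k² + 3312k - 15520) + (0)
Last nonzero remainder: 16k³ - 336k² + 3312k - 15520. Dividing through by 16 gives the monic gcd k³ - 21k² + 207k - 970.
Cancel k³ - 21k² + 207k - 970 from numerator and denominator to get the reduced form.

(k² - 6k + 9)/(k - 7)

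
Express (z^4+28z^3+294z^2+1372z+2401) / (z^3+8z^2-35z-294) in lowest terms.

Euclidean algorithm in ℚ[z]:
  z^4+28z^3+294z^2+1372z+2401 = (z+20)(z^3+8z^2-35z-294) + (169z^2+2366z+8281)
  z^3+8z^2-35z-294 = ((1/169)z-6/169)(169z^2+2366z+8281) + (0)
Last nonzero remainder: 169z^2+2366z+8281. Dividing through by 169 gives the monic gcd z^2+14z+49.
Cancel z^2+14z+49 from numerator and denominator to get the reduced form.

(z^2+14z+49)/(z-6)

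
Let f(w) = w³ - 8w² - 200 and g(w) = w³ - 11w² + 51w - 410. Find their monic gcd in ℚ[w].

w - 10

Euclidean algorithm in ℚ[w]:
  w³ - 8w² - 200 = (w³ - 11w² + 51w - 410) + (3w² - 51w + 210)
  w³ - 11w² + 51w - 410 = ((1/3)w + 2)(3w² - 51w + 210) + (83w - 830)
  3w² - 51w + 210 = ((3/83)w - 21/83)(83w - 830) + (0)
Last nonzero remainder: 83w - 830. Dividing through by 83 gives the monic gcd w - 10.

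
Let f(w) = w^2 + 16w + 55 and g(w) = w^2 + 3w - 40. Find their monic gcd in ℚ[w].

By polynomial division,
  w^2 + 16w + 55 = (w^2 + 3w - 40) + (13w + 95)
  w^2 + 3w - 40 = ((1/13)w - 56/169)(13w + 95) + (-1440/169)
  13w + 95 = (-(2197/1440)w - 3211/288)(-1440/169) + (0)
The last nonzero remainder is the constant -1440/169, so the polynomials are coprime and gcd = 1.

1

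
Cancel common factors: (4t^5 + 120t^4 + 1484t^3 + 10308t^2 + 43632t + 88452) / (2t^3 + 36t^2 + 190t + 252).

(2t^3 + 28t^2 + 168t + 702)/(t + 2)

By polynomial division,
  4t^5 + 120t^4 + 1484t^3 + 10308t^2 + 43632t + 88452 = (2t^2 + 24t + 120)(2t^3 + 36t^2 + 190t + 252) + (924t^2 + 14784t + 58212)
  2t^3 + 36t^2 + 190t + 252 = ((1/462)t + 1/231)(924t^2 + 14784t + 58212) + (0)
Last nonzero remainder: 924t^2 + 14784t + 58212. Dividing through by 924 gives the monic gcd t^2 + 16t + 63.
Cancel t^2 + 16t + 63 from numerator and denominator to get the reduced form.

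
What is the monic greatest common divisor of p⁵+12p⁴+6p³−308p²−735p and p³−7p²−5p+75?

Repeated division with remainder:
  p⁵+12p⁴+6p³−308p²−735p = (p²+19p+144)(p³−7p²−5p+75) + (720p²−1440p−10800)
  p³−7p²−5p+75 = ((1/720)p−1/144)(720p²−1440p−10800) + (0)
Last nonzero remainder: 720p²−1440p−10800. Dividing through by 720 gives the monic gcd p²−2p−15.

p²−2p−15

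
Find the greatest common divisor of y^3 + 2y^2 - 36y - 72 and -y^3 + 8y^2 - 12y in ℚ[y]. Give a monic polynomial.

Repeated division with remainder:
  y^3 + 2y^2 - 36y - 72 = (-1)(-y^3 + 8y^2 - 12y) + (10y^2 - 48y - 72)
  -y^3 + 8y^2 - 12y = (-(1/10)y + 8/25)(10y^2 - 48y - 72) + (-(96/25)y + 576/25)
  10y^2 - 48y - 72 = (-(125/48)y - 25/8)(-(96/25)y + 576/25) + (0)
Last nonzero remainder: -(96/25)y + 576/25. Dividing through by -96/25 gives the monic gcd y - 6.

y - 6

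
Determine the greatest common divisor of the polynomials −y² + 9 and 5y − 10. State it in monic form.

1

Euclidean algorithm in ℚ[y]:
  −y² + 9 = (−(1/5)y − 2/5)(5y − 10) + (5)
  5y − 10 = (y − 2)(5) + (0)
The last nonzero remainder is the constant 5, so the polynomials are coprime and gcd = 1.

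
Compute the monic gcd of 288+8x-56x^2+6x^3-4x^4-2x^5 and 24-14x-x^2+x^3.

Repeated division with remainder:
  -2x^5-4x^4+6x^3-56x^2+8x+288 = (-2x^2-6x-28)(x^3-x^2-14x+24) + (-120x^2-240x+960)
  x^3-x^2-14x+24 = (-(1/120)x+1/40)(-120x^2-240x+960) + (0)
Last nonzero remainder: -120x^2-240x+960. Dividing through by -120 gives the monic gcd x^2+2x-8.

-8+2x+x^2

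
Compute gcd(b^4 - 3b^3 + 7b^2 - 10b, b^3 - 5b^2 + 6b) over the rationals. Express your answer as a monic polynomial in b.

Euclidean algorithm in ℚ[b]:
  b^4 - 3b^3 + 7b^2 - 10b = (b + 2)(b^3 - 5b^2 + 6b) + (11b^2 - 22b)
  b^3 - 5b^2 + 6b = ((1/11)b - 3/11)(11b^2 - 22b) + (0)
Last nonzero remainder: 11b^2 - 22b. Dividing through by 11 gives the monic gcd b^2 - 2b.

b^2 - 2b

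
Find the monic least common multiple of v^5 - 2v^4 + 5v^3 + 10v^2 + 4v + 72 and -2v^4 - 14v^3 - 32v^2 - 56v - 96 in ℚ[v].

By polynomial division,
  v^5 - 2v^4 + 5v^3 + 10v^2 + 4v + 72 = (-(1/2)v + 9/2)(-2v^4 - 14v^3 - 32v^2 - 56v - 96) + (52v^3 + 126v^2 + 208v + 504)
  -2v^4 - 14v^3 - 32v^2 - 56v - 96 = (-(1/26)v - 119/676)(52v^3 + 126v^2 + 208v + 504) + (-(615/338)v^2 - 1230/169)
  52v^3 + 126v^2 + 208v + 504 = (-(17576/615)v - 14196/205)(-(615/338)v^2 - 1230/169) + (0)
Last nonzero remainder: -(615/338)v^2 - 1230/169. Dividing through by -615/338 gives the monic gcd v^2 + 4.
Then lcm(f, g) = f·g / gcd(f, g); expanding and making the result monic gives the answer.

v^7 + 5v^6 + 3v^5 + 21v^4 + 134v^3 + 220v^2 + 552v + 864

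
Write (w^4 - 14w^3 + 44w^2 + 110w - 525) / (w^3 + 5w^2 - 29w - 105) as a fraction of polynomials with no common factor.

(w^2 - 12w + 35)/(w + 7)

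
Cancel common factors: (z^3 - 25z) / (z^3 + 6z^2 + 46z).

(z^2 - 25)/(z^2 + 6z + 46)

Euclidean algorithm in ℚ[z]:
  z^3 - 25z = (z^3 + 6z^2 + 46z) + (-6z^2 - 71z)
  z^3 + 6z^2 + 46z = (-(1/6)z + 35/36)(-6z^2 - 71z) + ((4141/36)z)
  -6z^2 - 71z = (-(216/4141)z - 2556/4141)((4141/36)z) + (0)
Last nonzero remainder: (4141/36)z. Dividing through by 4141/36 gives the monic gcd z.
Cancel z from numerator and denominator to get the reduced form.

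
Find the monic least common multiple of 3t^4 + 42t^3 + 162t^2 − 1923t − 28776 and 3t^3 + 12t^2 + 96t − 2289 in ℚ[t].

By polynomial division,
  3t^4 + 42t^3 + 162t^2 − 1923t − 28776 = (t + 10)(3t^3 + 12t^2 + 96t − 2289) + (−54t^2 − 594t − 5886)
  3t^3 + 12t^2 + 96t − 2289 = (−(1/18)t + 7/18)(−54t^2 − 594t − 5886) + (0)
Last nonzero remainder: −54t^2 − 594t − 5886. Dividing through by −54 gives the monic gcd t^2 + 11t + 109.
Then lcm(f, g) = f·g / gcd(f, g); expanding and making the result monic gives the answer.

t^5 + 7t^4 − 44t^3 − 1019t^2 − 5105t + 67144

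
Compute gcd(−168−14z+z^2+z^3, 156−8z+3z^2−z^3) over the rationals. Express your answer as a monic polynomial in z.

−6+z

By polynomial division,
  z^3+z^2−14z−168 = (−1)(−z^3+3z^2−8z+156) + (4z^2−22z−12)
  −z^3+3z^2−8z+156 = (−(1/4)z−5/8)(4z^2−22z−12) + (−(99/4)z+297/2)
  4z^2−22z−12 = (−(16/99)z−8/99)(−(99/4)z+297/2) + (0)
Last nonzero remainder: −(99/4)z+297/2. Dividing through by −99/4 gives the monic gcd z−6.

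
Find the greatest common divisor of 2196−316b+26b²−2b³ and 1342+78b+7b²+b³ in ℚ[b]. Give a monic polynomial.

122−4b+b²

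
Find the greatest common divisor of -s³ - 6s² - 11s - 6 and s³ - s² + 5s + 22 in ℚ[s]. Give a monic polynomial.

s + 2

Apply the Euclidean algorithm:
  -s³ - 6s² - 11s - 6 = (-1)(s³ - s² + 5s + 22) + (-7s² - 6s + 16)
  s³ - s² + 5s + 22 = (-(1/7)s + 13/49)(-7s² - 6s + 16) + ((435/49)s + 870/49)
  -7s² - 6s + 16 = (-(343/435)s + 392/435)((435/49)s + 870/49) + (0)
Last nonzero remainder: (435/49)s + 870/49. Dividing through by 435/49 gives the monic gcd s + 2.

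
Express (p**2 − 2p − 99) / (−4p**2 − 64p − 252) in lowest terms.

(−p + 11)/(4p + 28)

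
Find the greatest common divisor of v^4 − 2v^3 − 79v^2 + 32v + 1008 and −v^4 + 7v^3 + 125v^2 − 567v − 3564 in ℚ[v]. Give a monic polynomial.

Apply the Euclidean algorithm:
  v^4 − 2v^3 − 79v^2 + 32v + 1008 = (−1)(−v^4 + 7v^3 + 125v^2 − 567v − 3564) + (5v^3 + 46v^2 − 535v − 2556)
  −v^4 + 7v^3 + 125v^2 − 567v − 3564 = (−(1/5)v + 81/25)(5v^3 + 46v^2 − 535v − 2556) + (−(3276/25)v^2 + (3276/5)v + 117936/25)
  5v^3 + 46v^2 − 535v − 2556 = (−(125/3276)v − 1775/3276)(−(3276/25)v^2 + (3276/5)v + 117936/25) + (0)
Last nonzero remainder: −(3276/25)v^2 + (3276/5)v + 117936/25. Dividing through by −3276/25 gives the monic gcd v^2 − 5v − 36.

v^2 − 5v − 36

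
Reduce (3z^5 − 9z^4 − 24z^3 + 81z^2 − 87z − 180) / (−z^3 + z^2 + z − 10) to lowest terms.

(−3z^3 + 39z + 36)/(z + 2)

Euclidean algorithm in ℚ[z]:
  3z^5 − 9z^4 − 24z^3 + 81z^2 − 87z − 180 = (−3z^2 + 6z + 27)(−z^3 + z^2 + z − 10) + (18z^2 − 54z + 90)
  −z^3 + z^2 + z − 10 = (−(1/18)z − 1/9)(18z^2 − 54z + 90) + (0)
Last nonzero remainder: 18z^2 − 54z + 90. Dividing through by 18 gives the monic gcd z^2 − 3z + 5.
Cancel z^2 − 3z + 5 from numerator and denominator to get the reduced form.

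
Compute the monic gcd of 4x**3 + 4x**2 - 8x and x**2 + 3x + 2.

x + 2

Apply the Euclidean algorithm:
  4x**3 + 4x**2 - 8x = (4x - 8)(x**2 + 3x + 2) + (8x + 16)
  x**2 + 3x + 2 = ((1/8)x + 1/8)(8x + 16) + (0)
Last nonzero remainder: 8x + 16. Dividing through by 8 gives the monic gcd x + 2.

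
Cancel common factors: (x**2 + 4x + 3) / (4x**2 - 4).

(x + 3)/(4x - 4)

By polynomial division,
  x**2 + 4x + 3 = (1/4)(4x**2 - 4) + (4x + 4)
  4x**2 - 4 = (x - 1)(4x + 4) + (0)
Last nonzero remainder: 4x + 4. Dividing through by 4 gives the monic gcd x + 1.
Cancel x + 1 from numerator and denominator to get the reduced form.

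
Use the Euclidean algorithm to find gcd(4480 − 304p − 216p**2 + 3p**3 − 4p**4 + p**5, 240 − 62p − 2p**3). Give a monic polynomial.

40 + 3p + p**2

By polynomial division,
  p**5 − 4p**4 + 3p**3 − 216p**2 − 304p + 4480 = (−(1/2)p**2 + 2p + 14)(−2p**3 − 62p + 240) + (28p**2 + 84p + 1120)
  −2p**3 − 62p + 240 = (−(1/14)p + 3/14)(28p**2 + 84p + 1120) + (0)
Last nonzero remainder: 28p**2 + 84p + 1120. Dividing through by 28 gives the monic gcd p**2 + 3p + 40.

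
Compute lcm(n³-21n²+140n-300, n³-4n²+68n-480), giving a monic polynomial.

Euclidean algorithm in ℚ[n]:
  n³-21n²+140n-300 = (n³-4n²+68n-480) + (-17n²+72n+180)
  n³-4n²+68n-480 = (-(1/17)n-4/289)(-17n²+72n+180) + ((23000/289)n-138000/289)
  -17n²+72n+180 = (-(4913/23000)n-867/2300)((23000/289)n-138000/289) + (0)
Last nonzero remainder: (23000/289)n-138000/289. Dividing through by 23000/289 gives the monic gcd n-6.
Then lcm(f, g) = f·g / gcd(f, g); expanding and making the result monic gives the answer.

n⁵-19n⁴+178n³-1700n²+10600n-24000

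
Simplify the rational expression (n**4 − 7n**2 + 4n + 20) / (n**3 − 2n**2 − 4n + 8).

(n**3 − 2n**2 − 3n + 10)/(n**2 − 4n + 4)

Repeated division with remainder:
  n**4 − 7n**2 + 4n + 20 = (n + 2)(n**3 − 2n**2 − 4n + 8) + (n**2 + 4n + 4)
  n**3 − 2n**2 − 4n + 8 = (n − 6)(n**2 + 4n + 4) + (16n + 32)
  n**2 + 4n + 4 = ((1/16)n + 1/8)(16n + 32) + (0)
Last nonzero remainder: 16n + 32. Dividing through by 16 gives the monic gcd n + 2.
Cancel n + 2 from numerator and denominator to get the reduced form.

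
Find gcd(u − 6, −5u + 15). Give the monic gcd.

Euclidean algorithm in ℚ[u]:
  u − 6 = (−1/5)(−5u + 15) + (−3)
  −5u + 15 = ((5/3)u − 5)(−3) + (0)
The last nonzero remainder is the constant −3, so the polynomials are coprime and gcd = 1.

1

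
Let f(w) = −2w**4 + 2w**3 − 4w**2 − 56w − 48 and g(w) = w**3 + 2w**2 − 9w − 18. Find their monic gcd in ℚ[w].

w + 2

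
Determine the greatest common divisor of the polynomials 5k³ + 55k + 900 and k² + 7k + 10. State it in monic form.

k + 5

Apply the Euclidean algorithm:
  5k³ + 55k + 900 = (5k - 35)(k² + 7k + 10) + (250k + 1250)
  k² + 7k + 10 = ((1/250)k + 1/125)(250k + 1250) + (0)
Last nonzero remainder: 250k + 1250. Dividing through by 250 gives the monic gcd k + 5.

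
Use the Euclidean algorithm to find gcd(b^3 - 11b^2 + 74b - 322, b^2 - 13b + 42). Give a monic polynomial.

Apply the Euclidean algorithm:
  b^3 - 11b^2 + 74b - 322 = (b + 2)(b^2 - 13b + 42) + (58b - 406)
  b^2 - 13b + 42 = ((1/58)b - 3/29)(58b - 406) + (0)
Last nonzero remainder: 58b - 406. Dividing through by 58 gives the monic gcd b - 7.

b - 7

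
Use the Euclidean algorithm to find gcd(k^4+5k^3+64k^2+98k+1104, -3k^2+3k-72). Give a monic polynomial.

k^2-k+24

Euclidean algorithm in ℚ[k]:
  k^4+5k^3+64k^2+98k+1104 = (-(1/3)k^2-2k-46/3)(-3k^2+3k-72) + (0)
Last nonzero remainder: -3k^2+3k-72. Dividing through by -3 gives the monic gcd k^2-k+24.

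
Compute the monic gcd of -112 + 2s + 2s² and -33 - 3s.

1

By polynomial division,
  2s² + 2s - 112 = (-(2/3)s + 20/3)(-3s - 33) + (108)
  -3s - 33 = (-(1/36)s - 11/36)(108) + (0)
The last nonzero remainder is the constant 108, so the polynomials are coprime and gcd = 1.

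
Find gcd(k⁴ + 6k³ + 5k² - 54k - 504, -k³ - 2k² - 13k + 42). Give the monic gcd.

k² + 4k + 21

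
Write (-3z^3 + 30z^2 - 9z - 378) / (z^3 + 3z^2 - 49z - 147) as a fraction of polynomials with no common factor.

Euclidean algorithm in ℚ[z]:
  -3z^3 + 30z^2 - 9z - 378 = (-3)(z^3 + 3z^2 - 49z - 147) + (39z^2 - 156z - 819)
  z^3 + 3z^2 - 49z - 147 = ((1/39)z + 7/39)(39z^2 - 156z - 819) + (0)
Last nonzero remainder: 39z^2 - 156z - 819. Dividing through by 39 gives the monic gcd z^2 - 4z - 21.
Cancel z^2 - 4z - 21 from numerator and denominator to get the reduced form.

(-3z + 18)/(z + 7)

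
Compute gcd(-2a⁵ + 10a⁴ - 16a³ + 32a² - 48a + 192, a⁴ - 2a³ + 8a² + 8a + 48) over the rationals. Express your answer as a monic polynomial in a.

By polynomial division,
  -2a⁵ + 10a⁴ - 16a³ + 32a² - 48a + 192 = (-2a + 6)(a⁴ - 2a³ + 8a² + 8a + 48) + (12a³ - 96)
  a⁴ - 2a³ + 8a² + 8a + 48 = ((1/12)a - 1/6)(12a³ - 96) + (8a² + 16a + 32)
  12a³ - 96 = ((3/2)a - 3)(8a² + 16a + 32) + (0)
Last nonzero remainder: 8a² + 16a + 32. Dividing through by 8 gives the monic gcd a² + 2a + 4.

a² + 2a + 4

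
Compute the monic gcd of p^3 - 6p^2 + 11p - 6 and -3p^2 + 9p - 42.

1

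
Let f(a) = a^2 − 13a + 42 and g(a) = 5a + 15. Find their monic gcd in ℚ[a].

Euclidean algorithm in ℚ[a]:
  a^2 − 13a + 42 = ((1/5)a − 16/5)(5a + 15) + (90)
  5a + 15 = ((1/18)a + 1/6)(90) + (0)
The last nonzero remainder is the constant 90, so the polynomials are coprime and gcd = 1.

1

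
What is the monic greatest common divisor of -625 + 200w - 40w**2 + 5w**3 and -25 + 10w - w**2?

Apply the Euclidean algorithm:
  5w**3 - 40w**2 + 200w - 625 = (-5w - 10)(-w**2 + 10w - 25) + (175w - 875)
  -w**2 + 10w - 25 = (-(1/175)w + 1/35)(175w - 875) + (0)
Last nonzero remainder: 175w - 875. Dividing through by 175 gives the monic gcd w - 5.

-5 + w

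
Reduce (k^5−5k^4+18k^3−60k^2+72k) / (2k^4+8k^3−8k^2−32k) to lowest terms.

(k^3−3k^2+12k−36)/(2k^2+12k+16)

Apply the Euclidean algorithm:
  k^5−5k^4+18k^3−60k^2+72k = ((1/2)k−9/2)(2k^4+8k^3−8k^2−32k) + (58k^3−80k^2−72k)
  2k^4+8k^3−8k^2−32k = ((1/29)k+156/841)(58k^3−80k^2−72k) + ((7840/841)k^2−(15680/841)k)
  58k^3−80k^2−72k = ((24389/3920)k+7569/1960)((7840/841)k^2−(15680/841)k) + (0)
Last nonzero remainder: (7840/841)k^2−(15680/841)k. Dividing through by 7840/841 gives the monic gcd k^2−2k.
Cancel k^2−2k from numerator and denominator to get the reduced form.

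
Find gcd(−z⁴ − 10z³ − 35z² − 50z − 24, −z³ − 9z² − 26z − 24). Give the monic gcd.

z³ + 9z² + 26z + 24

By polynomial division,
  −z⁴ − 10z³ − 35z² − 50z − 24 = (z + 1)(−z³ − 9z² − 26z − 24) + (0)
Last nonzero remainder: −z³ − 9z² − 26z − 24. Dividing through by −1 gives the monic gcd z³ + 9z² + 26z + 24.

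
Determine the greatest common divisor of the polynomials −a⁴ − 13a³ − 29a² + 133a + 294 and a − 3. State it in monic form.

a − 3

By polynomial division,
  −a⁴ − 13a³ − 29a² + 133a + 294 = (−a³ − 16a² − 77a − 98)(a − 3) + (0)
The last nonzero remainder a − 3 is already monic.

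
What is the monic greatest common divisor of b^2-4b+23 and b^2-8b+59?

1

Euclidean algorithm in ℚ[b]:
  b^2-4b+23 = (b^2-8b+59) + (4b-36)
  b^2-8b+59 = ((1/4)b+1/4)(4b-36) + (68)
  4b-36 = ((1/17)b-9/17)(68) + (0)
The last nonzero remainder is the constant 68, so the polynomials are coprime and gcd = 1.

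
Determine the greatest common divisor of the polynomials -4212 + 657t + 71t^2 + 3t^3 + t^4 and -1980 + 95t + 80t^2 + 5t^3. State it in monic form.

Apply the Euclidean algorithm:
  t^4 + 3t^3 + 71t^2 + 657t - 4212 = ((1/5)t - 13/5)(5t^3 + 80t^2 + 95t - 1980) + (260t^2 + 1300t - 9360)
  5t^3 + 80t^2 + 95t - 1980 = ((1/52)t + 11/52)(260t^2 + 1300t - 9360) + (0)
Last nonzero remainder: 260t^2 + 1300t - 9360. Dividing through by 260 gives the monic gcd t^2 + 5t - 36.

-36 + 5t + t^2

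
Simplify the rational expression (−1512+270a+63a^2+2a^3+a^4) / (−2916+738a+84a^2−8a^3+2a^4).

(84−a+a^2)/(162−14a+2a^2)

By polynomial division,
  a^4+2a^3+63a^2+270a−1512 = (1/2)(2a^4−8a^3+84a^2+738a−2916) + (6a^3+21a^2−99a−54)
  2a^4−8a^3+84a^2+738a−2916 = ((1/3)a−5/2)(6a^3+21a^2−99a−54) + ((339/2)a^2+(1017/2)a−3051)
  6a^3+21a^2−99a−54 = ((4/113)a+2/113)((339/2)a^2+(1017/2)a−3051) + (0)
Last nonzero remainder: (339/2)a^2+(1017/2)a−3051. Dividing through by 339/2 gives the monic gcd a^2+3a−18.
Cancel a^2+3a−18 from numerator and denominator to get the reduced form.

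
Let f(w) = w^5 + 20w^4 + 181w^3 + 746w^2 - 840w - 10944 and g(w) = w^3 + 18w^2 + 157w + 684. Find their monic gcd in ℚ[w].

By polynomial division,
  w^5 + 20w^4 + 181w^3 + 746w^2 - 840w - 10944 = (w^2 + 2w - 12)(w^3 + 18w^2 + 157w + 684) + (-36w^2 - 324w - 2736)
  w^3 + 18w^2 + 157w + 684 = (-(1/36)w - 1/4)(-36w^2 - 324w - 2736) + (0)
Last nonzero remainder: -36w^2 - 324w - 2736. Dividing through by -36 gives the monic gcd w^2 + 9w + 76.

w^2 + 9w + 76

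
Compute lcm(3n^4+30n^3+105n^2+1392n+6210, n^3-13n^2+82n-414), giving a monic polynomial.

n^5+n^4-55n^3+149n^2-2106n-18630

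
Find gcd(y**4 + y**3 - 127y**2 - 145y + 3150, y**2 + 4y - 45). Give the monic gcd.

y**2 + 4y - 45

Euclidean algorithm in ℚ[y]:
  y**4 + y**3 - 127y**2 - 145y + 3150 = (y**2 - 3y - 70)(y**2 + 4y - 45) + (0)
The last nonzero remainder y**2 + 4y - 45 is already monic.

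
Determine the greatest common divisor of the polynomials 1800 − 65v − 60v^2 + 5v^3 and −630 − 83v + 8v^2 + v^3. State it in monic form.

−9 + v

Apply the Euclidean algorithm:
  5v^3 − 60v^2 − 65v + 1800 = (5)(v^3 + 8v^2 − 83v − 630) + (−100v^2 + 350v + 4950)
  v^3 + 8v^2 − 83v − 630 = (−(1/100)v − 23/200)(−100v^2 + 350v + 4950) + ((27/4)v − 243/4)
  −100v^2 + 350v + 4950 = (−(400/27)v − 2200/27)((27/4)v − 243/4) + (0)
Last nonzero remainder: (27/4)v − 243/4. Dividing through by 27/4 gives the monic gcd v − 9.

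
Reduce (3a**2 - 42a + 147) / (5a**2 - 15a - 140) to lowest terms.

(3a - 21)/(5a + 20)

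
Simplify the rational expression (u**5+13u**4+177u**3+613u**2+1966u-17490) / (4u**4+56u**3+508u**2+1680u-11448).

(u**2+8u+55)/(4u+36)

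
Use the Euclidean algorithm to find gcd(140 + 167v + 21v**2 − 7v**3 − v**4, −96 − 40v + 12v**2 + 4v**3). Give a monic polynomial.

4 + v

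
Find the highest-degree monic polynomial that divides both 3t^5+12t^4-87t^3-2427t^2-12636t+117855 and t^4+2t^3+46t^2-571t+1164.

Repeated division with remainder:
  3t^5+12t^4-87t^3-2427t^2-12636t+117855 = (3t+6)(t^4+2t^3+46t^2-571t+1164) + (-237t^3-990t^2-12702t+110871)
  t^4+2t^3+46t^2-571t+1164 = (-(1/237)t+172/18723)(-237t^3-990t^2-12702t+110871) + ((9360/6241)t^2+(84240/6241)t+907920/6241)
  -237t^3-990t^2-12702t+110871 = (-(493039/3120)t+792607/1040)((9360/6241)t^2+(84240/6241)t+907920/6241) + (0)
Last nonzero remainder: (9360/6241)t^2+(84240/6241)t+907920/6241. Dividing through by 9360/6241 gives the monic gcd t^2+9t+97.

t^2+9t+97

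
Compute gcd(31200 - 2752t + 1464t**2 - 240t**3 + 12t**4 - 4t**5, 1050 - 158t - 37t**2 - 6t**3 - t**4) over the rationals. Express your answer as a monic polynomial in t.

50 + 2t + t**2

Euclidean algorithm in ℚ[t]:
  -4t**5 + 12t**4 - 240t**3 + 1464t**2 - 2752t + 31200 = (4t - 36)(-t**4 - 6t**3 - 37t**2 - 158t + 1050) + (-308t**3 + 764t**2 - 12640t + 69000)
  -t**4 - 6t**3 - 37t**2 - 158t + 1050 = ((1/308)t + 653/23716)(-308t**3 + 764t**2 - 12640t + 69000) + (-(100776/5929)t**2 - (201552/5929)t - 5038800/5929)
  -308t**3 + 764t**2 - 12640t + 69000 = ((456533/25194)t - 681835/8398)(-(100776/5929)t**2 - (201552/5929)t - 5038800/5929) + (0)
Last nonzero remainder: -(100776/5929)t**2 - (201552/5929)t - 5038800/5929. Dividing through by -100776/5929 gives the monic gcd t**2 + 2t + 50.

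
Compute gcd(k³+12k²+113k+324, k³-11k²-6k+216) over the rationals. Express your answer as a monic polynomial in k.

By polynomial division,
  k³+12k²+113k+324 = (k³-11k²-6k+216) + (23k²+119k+108)
  k³-11k²-6k+216 = ((1/23)k-372/529)(23k²+119k+108) + ((38610/529)k+154440/529)
  23k²+119k+108 = ((12167/38610)k+529/1430)((38610/529)k+154440/529) + (0)
Last nonzero remainder: (38610/529)k+154440/529. Dividing through by 38610/529 gives the monic gcd k+4.

k+4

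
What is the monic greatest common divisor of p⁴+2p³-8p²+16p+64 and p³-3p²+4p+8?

p²-4p+8

Euclidean algorithm in ℚ[p]:
  p⁴+2p³-8p²+16p+64 = (p+5)(p³-3p²+4p+8) + (3p²-12p+24)
  p³-3p²+4p+8 = ((1/3)p+1/3)(3p²-12p+24) + (0)
Last nonzero remainder: 3p²-12p+24. Dividing through by 3 gives the monic gcd p²-4p+8.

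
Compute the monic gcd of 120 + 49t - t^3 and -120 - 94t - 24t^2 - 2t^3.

Repeated division with remainder:
  -t^3 + 49t + 120 = (1/2)(-2t^3 - 24t^2 - 94t - 120) + (12t^2 + 96t + 180)
  -2t^3 - 24t^2 - 94t - 120 = (-(1/6)t - 2/3)(12t^2 + 96t + 180) + (0)
Last nonzero remainder: 12t^2 + 96t + 180. Dividing through by 12 gives the monic gcd t^2 + 8t + 15.

15 + 8t + t^2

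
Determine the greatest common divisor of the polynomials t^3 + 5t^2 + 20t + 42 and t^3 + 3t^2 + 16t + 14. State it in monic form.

t^2 + 2t + 14

Euclidean algorithm in ℚ[t]:
  t^3 + 5t^2 + 20t + 42 = (t^3 + 3t^2 + 16t + 14) + (2t^2 + 4t + 28)
  t^3 + 3t^2 + 16t + 14 = ((1/2)t + 1/2)(2t^2 + 4t + 28) + (0)
Last nonzero remainder: 2t^2 + 4t + 28. Dividing through by 2 gives the monic gcd t^2 + 2t + 14.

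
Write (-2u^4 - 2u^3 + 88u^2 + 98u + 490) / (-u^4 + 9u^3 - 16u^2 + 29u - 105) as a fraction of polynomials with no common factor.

(2u + 14)/(u - 3)

Apply the Euclidean algorithm:
  -2u^4 - 2u^3 + 88u^2 + 98u + 490 = (2)(-u^4 + 9u^3 - 16u^2 + 29u - 105) + (-20u^3 + 120u^2 + 40u + 700)
  -u^4 + 9u^3 - 16u^2 + 29u - 105 = ((1/20)u - 3/20)(-20u^3 + 120u^2 + 40u + 700) + (0)
Last nonzero remainder: -20u^3 + 120u^2 + 40u + 700. Dividing through by -20 gives the monic gcd u^3 - 6u^2 - 2u - 35.
Cancel u^3 - 6u^2 - 2u - 35 from numerator and denominator to get the reduced form.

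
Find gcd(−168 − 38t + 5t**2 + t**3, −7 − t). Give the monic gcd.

By polynomial division,
  t**3 + 5t**2 − 38t − 168 = (−t**2 + 2t + 24)(−t − 7) + (0)
Last nonzero remainder: −t − 7. Dividing through by −1 gives the monic gcd t + 7.

7 + t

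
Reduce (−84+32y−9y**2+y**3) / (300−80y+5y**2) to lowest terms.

(14−3y+y**2)/(−50+5y)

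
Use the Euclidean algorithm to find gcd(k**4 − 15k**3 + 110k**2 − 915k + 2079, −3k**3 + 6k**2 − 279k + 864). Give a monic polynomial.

Apply the Euclidean algorithm:
  k**4 − 15k**3 + 110k**2 − 915k + 2079 = (−(1/3)k + 13/3)(−3k**3 + 6k**2 − 279k + 864) + (−9k**2 + 582k − 1665)
  −3k**3 + 6k**2 − 279k + 864 = ((1/3)k + 188/9)(−9k**2 + 582k − 1665) + (−(35644/3)k + 35644)
  −9k**2 + 582k − 1665 = ((27/35644)k − 1665/35644)(−(35644/3)k + 35644) + (0)
Last nonzero remainder: −(35644/3)k + 35644. Dividing through by −35644/3 gives the monic gcd k − 3.

k − 3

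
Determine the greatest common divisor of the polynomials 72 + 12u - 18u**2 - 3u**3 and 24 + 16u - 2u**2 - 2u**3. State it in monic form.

By polynomial division,
  -3u**3 - 18u**2 + 12u + 72 = (3/2)(-2u**3 - 2u**2 + 16u + 24) + (-15u**2 - 12u + 36)
  -2u**3 - 2u**2 + 16u + 24 = ((2/15)u + 2/75)(-15u**2 - 12u + 36) + ((288/25)u + 576/25)
  -15u**2 - 12u + 36 = (-(125/96)u + 25/16)((288/25)u + 576/25) + (0)
Last nonzero remainder: (288/25)u + 576/25. Dividing through by 288/25 gives the monic gcd u + 2.

2 + u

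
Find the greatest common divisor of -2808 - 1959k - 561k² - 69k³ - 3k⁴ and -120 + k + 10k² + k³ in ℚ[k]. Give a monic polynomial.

8 + k

By polynomial division,
  -3k⁴ - 69k³ - 561k² - 1959k - 2808 = (-3k - 39)(k³ + 10k² + k - 120) + (-168k² - 2280k - 7488)
  k³ + 10k² + k - 120 = (-(1/168)k + 25/1176)(-168k² - 2280k - 7488) + ((240/49)k + 1920/49)
  -168k² - 2280k - 7488 = (-(343/10)k - 1911/10)((240/49)k + 1920/49) + (0)
Last nonzero remainder: (240/49)k + 1920/49. Dividing through by 240/49 gives the monic gcd k + 8.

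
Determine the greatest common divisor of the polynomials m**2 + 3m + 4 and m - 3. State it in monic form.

1

Apply the Euclidean algorithm:
  m**2 + 3m + 4 = (m + 6)(m - 3) + (22)
  m - 3 = ((1/22)m - 3/22)(22) + (0)
The last nonzero remainder is the constant 22, so the polynomials are coprime and gcd = 1.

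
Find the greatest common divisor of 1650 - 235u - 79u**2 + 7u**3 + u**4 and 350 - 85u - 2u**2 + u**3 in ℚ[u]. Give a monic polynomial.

Apply the Euclidean algorithm:
  u**4 + 7u**3 - 79u**2 - 235u + 1650 = (u + 9)(u**3 - 2u**2 - 85u + 350) + (24u**2 + 180u - 1500)
  u**3 - 2u**2 - 85u + 350 = ((1/24)u - 19/48)(24u**2 + 180u - 1500) + ((195/4)u - 975/4)
  24u**2 + 180u - 1500 = ((32/65)u + 80/13)((195/4)u - 975/4) + (0)
Last nonzero remainder: (195/4)u - 975/4. Dividing through by 195/4 gives the monic gcd u - 5.

-5 + u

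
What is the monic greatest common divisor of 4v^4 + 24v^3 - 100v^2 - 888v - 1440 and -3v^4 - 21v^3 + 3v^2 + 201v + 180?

v^2 + 9v + 20

Repeated division with remainder:
  4v^4 + 24v^3 - 100v^2 - 888v - 1440 = (-4/3)(-3v^4 - 21v^3 + 3v^2 + 201v + 180) + (-4v^3 - 96v^2 - 620v - 1200)
  -3v^4 - 21v^3 + 3v^2 + 201v + 180 = ((3/4)v - 51/4)(-4v^3 - 96v^2 - 620v - 1200) + (-756v^2 - 6804v - 15120)
  -4v^3 - 96v^2 - 620v - 1200 = ((1/189)v + 5/63)(-756v^2 - 6804v - 15120) + (0)
Last nonzero remainder: -756v^2 - 6804v - 15120. Dividing through by -756 gives the monic gcd v^2 + 9v + 20.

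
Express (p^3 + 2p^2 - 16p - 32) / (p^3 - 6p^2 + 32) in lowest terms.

Repeated division with remainder:
  p^3 + 2p^2 - 16p - 32 = (p^3 - 6p^2 + 32) + (8p^2 - 16p - 64)
  p^3 - 6p^2 + 32 = ((1/8)p - 1/2)(8p^2 - 16p - 64) + (0)
Last nonzero remainder: 8p^2 - 16p - 64. Dividing through by 8 gives the monic gcd p^2 - 2p - 8.
Cancel p^2 - 2p - 8 from numerator and denominator to get the reduced form.

(p + 4)/(p - 4)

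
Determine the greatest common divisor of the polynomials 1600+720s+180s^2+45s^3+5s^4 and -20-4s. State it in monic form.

By polynomial division,
  5s^4+45s^3+180s^2+720s+1600 = (-(5/4)s^3-5s^2-20s-80)(-4s-20) + (0)
Last nonzero remainder: -4s-20. Dividing through by -4 gives the monic gcd s+5.

5+s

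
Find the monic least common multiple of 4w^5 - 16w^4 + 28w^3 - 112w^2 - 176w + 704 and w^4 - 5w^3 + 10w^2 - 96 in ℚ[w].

Repeated division with remainder:
  4w^5 - 16w^4 + 28w^3 - 112w^2 - 176w + 704 = (4w + 4)(w^4 - 5w^3 + 10w^2 - 96) + (8w^3 - 152w^2 + 208w + 1088)
  w^4 - 5w^3 + 10w^2 - 96 = ((1/8)w + 7/4)(8w^3 - 152w^2 + 208w + 1088) + (250w^2 - 500w - 2000)
  8w^3 - 152w^2 + 208w + 1088 = ((4/125)w - 68/125)(250w^2 - 500w - 2000) + (0)
Last nonzero remainder: 250w^2 - 500w - 2000. Dividing through by 250 gives the monic gcd w^2 - 2w - 8.
Then lcm(f, g) = f·g / gcd(f, g); expanding and making the result monic gives the answer.

w^7 - 7w^6 + 31w^5 - 97w^4 + 124w^3 - 28w^2 - 1056w + 2112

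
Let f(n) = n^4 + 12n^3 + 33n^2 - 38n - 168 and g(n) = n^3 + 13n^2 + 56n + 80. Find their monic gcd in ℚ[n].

n + 4

Apply the Euclidean algorithm:
  n^4 + 12n^3 + 33n^2 - 38n - 168 = (n - 1)(n^3 + 13n^2 + 56n + 80) + (-10n^2 - 62n - 88)
  n^3 + 13n^2 + 56n + 80 = (-(1/10)n - 17/25)(-10n^2 - 62n - 88) + ((126/25)n + 504/25)
  -10n^2 - 62n - 88 = (-(125/63)n - 275/63)((126/25)n + 504/25) + (0)
Last nonzero remainder: (126/25)n + 504/25. Dividing through by 126/25 gives the monic gcd n + 4.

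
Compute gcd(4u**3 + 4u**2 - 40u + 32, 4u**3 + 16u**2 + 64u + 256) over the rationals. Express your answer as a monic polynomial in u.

Apply the Euclidean algorithm:
  4u**3 + 4u**2 - 40u + 32 = (4u**3 + 16u**2 + 64u + 256) + (-12u**2 - 104u - 224)
  4u**3 + 16u**2 + 64u + 256 = (-(1/3)u + 14/9)(-12u**2 - 104u - 224) + ((1360/9)u + 5440/9)
  -12u**2 - 104u - 224 = (-(27/340)u - 63/170)((1360/9)u + 5440/9) + (0)
Last nonzero remainder: (1360/9)u + 5440/9. Dividing through by 1360/9 gives the monic gcd u + 4.

u + 4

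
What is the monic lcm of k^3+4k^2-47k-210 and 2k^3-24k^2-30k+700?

k^4-6k^3-87k^2+260k+2100

Euclidean algorithm in ℚ[k]:
  k^3+4k^2-47k-210 = (1/2)(2k^3-24k^2-30k+700) + (16k^2-32k-560)
  2k^3-24k^2-30k+700 = ((1/8)k-5/4)(16k^2-32k-560) + (0)
Last nonzero remainder: 16k^2-32k-560. Dividing through by 16 gives the monic gcd k^2-2k-35.
Then lcm(f, g) = f·g / gcd(f, g); expanding and making the result monic gives the answer.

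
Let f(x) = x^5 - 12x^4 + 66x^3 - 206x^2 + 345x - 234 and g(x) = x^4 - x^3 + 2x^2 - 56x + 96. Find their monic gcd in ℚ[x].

x^2 - 5x + 6

Apply the Euclidean algorithm:
  x^5 - 12x^4 + 66x^3 - 206x^2 + 345x - 234 = (x - 11)(x^4 - x^3 + 2x^2 - 56x + 96) + (53x^3 - 128x^2 - 367x + 822)
  x^4 - x^3 + 2x^2 - 56x + 96 = ((1/53)x + 75/2809)(53x^3 - 128x^2 - 367x + 822) + ((34669/2809)x^2 - (173345/2809)x + 208014/2809)
  53x^3 - 128x^2 - 367x + 822 = ((148877/34669)x + 384833/34669)((34669/2809)x^2 - (173345/2809)x + 208014/2809) + (0)
Last nonzero remainder: (34669/2809)x^2 - (173345/2809)x + 208014/2809. Dividing through by 34669/2809 gives the monic gcd x^2 - 5x + 6.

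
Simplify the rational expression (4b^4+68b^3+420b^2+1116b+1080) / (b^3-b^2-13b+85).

(4b^3+48b^2+180b+216)/(b^2-6b+17)

By polynomial division,
  4b^4+68b^3+420b^2+1116b+1080 = (4b+72)(b^3-b^2-13b+85) + (544b^2+1712b-5040)
  b^3-b^2-13b+85 = ((1/544)b-141/18496)(544b^2+1712b-5040) + ((10769/1156)b+53845/1156)
  544b^2+1712b-5040 = ((628864/10769)b-1165248/10769)((10769/1156)b+53845/1156) + (0)
Last nonzero remainder: (10769/1156)b+53845/1156. Dividing through by 10769/1156 gives the monic gcd b+5.
Cancel b+5 from numerator and denominator to get the reduced form.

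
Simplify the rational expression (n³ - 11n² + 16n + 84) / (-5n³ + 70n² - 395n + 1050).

Repeated division with remainder:
  n³ - 11n² + 16n + 84 = (-1/5)(-5n³ + 70n² - 395n + 1050) + (3n² - 63n + 294)
  -5n³ + 70n² - 395n + 1050 = (-(5/3)n - 35/3)(3n² - 63n + 294) + (-640n + 4480)
  3n² - 63n + 294 = (-(3/640)n + 21/320)(-640n + 4480) + (0)
Last nonzero remainder: -640n + 4480. Dividing through by -640 gives the monic gcd n - 7.
Cancel n - 7 from numerator and denominator to get the reduced form.

(-n² + 4n + 12)/(5n² - 35n + 150)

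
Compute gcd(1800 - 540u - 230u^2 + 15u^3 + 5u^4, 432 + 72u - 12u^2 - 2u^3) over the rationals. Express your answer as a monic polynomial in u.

-36 + u^2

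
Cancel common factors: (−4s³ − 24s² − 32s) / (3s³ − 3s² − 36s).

Repeated division with remainder:
  −4s³ − 24s² − 32s = (−4/3)(3s³ − 3s² − 36s) + (−28s² − 80s)
  3s³ − 3s² − 36s = (−(3/28)s + 81/196)(−28s² − 80s) + (−(144/49)s)
  −28s² − 80s = ((343/36)s + 245/9)(−(144/49)s) + (0)
Last nonzero remainder: −(144/49)s. Dividing through by −144/49 gives the monic gcd s.
Cancel s from numerator and denominator to get the reduced form.

(−4s² − 24s − 32)/(3s² − 3s − 36)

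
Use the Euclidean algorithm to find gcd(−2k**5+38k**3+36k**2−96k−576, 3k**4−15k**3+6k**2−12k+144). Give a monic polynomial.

k**2−7k+12

Apply the Euclidean algorithm:
  −2k**5+38k**3+36k**2−96k−576 = (−(2/3)k−10/3)(3k**4−15k**3+6k**2−12k+144) + (−8k**3+48k**2−40k−96)
  3k**4−15k**3+6k**2−12k+144 = (−(3/8)k−3/8)(−8k**3+48k**2−40k−96) + (9k**2−63k+108)
  −8k**3+48k**2−40k−96 = (−(8/9)k−8/9)(9k**2−63k+108) + (0)
Last nonzero remainder: 9k**2−63k+108. Dividing through by 9 gives the monic gcd k**2−7k+12.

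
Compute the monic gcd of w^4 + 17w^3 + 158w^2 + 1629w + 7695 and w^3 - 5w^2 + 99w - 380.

w^2 - w + 95

Repeated division with remainder:
  w^4 + 17w^3 + 158w^2 + 1629w + 7695 = (w + 22)(w^3 - 5w^2 + 99w - 380) + (169w^2 - 169w + 16055)
  w^3 - 5w^2 + 99w - 380 = ((1/169)w - 4/169)(169w^2 - 169w + 16055) + (0)
Last nonzero remainder: 169w^2 - 169w + 16055. Dividing through by 169 gives the monic gcd w^2 - w + 95.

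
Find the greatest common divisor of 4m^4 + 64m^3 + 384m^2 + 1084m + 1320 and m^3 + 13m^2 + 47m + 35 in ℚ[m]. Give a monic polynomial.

m + 5

Euclidean algorithm in ℚ[m]:
  4m^4 + 64m^3 + 384m^2 + 1084m + 1320 = (4m + 12)(m^3 + 13m^2 + 47m + 35) + (40m^2 + 380m + 900)
  m^3 + 13m^2 + 47m + 35 = ((1/40)m + 7/80)(40m^2 + 380m + 900) + (-(35/4)m - 175/4)
  40m^2 + 380m + 900 = (-(32/7)m - 144/7)(-(35/4)m - 175/4) + (0)
Last nonzero remainder: -(35/4)m - 175/4. Dividing through by -35/4 gives the monic gcd m + 5.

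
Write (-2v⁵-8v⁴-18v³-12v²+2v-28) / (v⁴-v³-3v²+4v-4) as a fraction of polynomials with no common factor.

(-2v²-6v-14)/(v-2)

By polynomial division,
  -2v⁵-8v⁴-18v³-12v²+2v-28 = (-2v-10)(v⁴-v³-3v²+4v-4) + (-34v³-34v²+34v-68)
  v⁴-v³-3v²+4v-4 = (-(1/34)v+1/17)(-34v³-34v²+34v-68) + (0)
Last nonzero remainder: -34v³-34v²+34v-68. Dividing through by -34 gives the monic gcd v³+v²-v+2.
Cancel v³+v²-v+2 from numerator and denominator to get the reduced form.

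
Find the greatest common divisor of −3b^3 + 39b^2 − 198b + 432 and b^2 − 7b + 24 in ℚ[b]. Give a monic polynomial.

b^2 − 7b + 24

Euclidean algorithm in ℚ[b]:
  −3b^3 + 39b^2 − 198b + 432 = (−3b + 18)(b^2 − 7b + 24) + (0)
The last nonzero remainder b^2 − 7b + 24 is already monic.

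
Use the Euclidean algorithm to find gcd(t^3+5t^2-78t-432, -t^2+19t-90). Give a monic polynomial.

t-9

Apply the Euclidean algorithm:
  t^3+5t^2-78t-432 = (-t-24)(-t^2+19t-90) + (288t-2592)
  -t^2+19t-90 = (-(1/288)t+5/144)(288t-2592) + (0)
Last nonzero remainder: 288t-2592. Dividing through by 288 gives the monic gcd t-9.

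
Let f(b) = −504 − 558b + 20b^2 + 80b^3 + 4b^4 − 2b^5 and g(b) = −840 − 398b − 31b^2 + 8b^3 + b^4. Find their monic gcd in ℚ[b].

−28 − 3b + b^2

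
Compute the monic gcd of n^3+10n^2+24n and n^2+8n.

n

Euclidean algorithm in ℚ[n]:
  n^3+10n^2+24n = (n+2)(n^2+8n) + (8n)
  n^2+8n = ((1/8)n+1)(8n) + (0)
Last nonzero remainder: 8n. Dividing through by 8 gives the monic gcd n.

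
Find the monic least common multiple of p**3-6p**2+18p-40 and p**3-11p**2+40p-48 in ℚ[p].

p**5-13p**4+72p**3-238p**2+496p-480

Euclidean algorithm in ℚ[p]:
  p**3-6p**2+18p-40 = (p**3-11p**2+40p-48) + (5p**2-22p+8)
  p**3-11p**2+40p-48 = ((1/5)p-33/25)(5p**2-22p+8) + ((234/25)p-936/25)
  5p**2-22p+8 = ((125/234)p-25/117)((234/25)p-936/25) + (0)
Last nonzero remainder: (234/25)p-936/25. Dividing through by 234/25 gives the monic gcd p-4.
Then lcm(f, g) = f·g / gcd(f, g); expanding and making the result monic gives the answer.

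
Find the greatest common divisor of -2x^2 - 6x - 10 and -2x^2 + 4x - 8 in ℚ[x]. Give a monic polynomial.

Euclidean algorithm in ℚ[x]:
  -2x^2 - 6x - 10 = (-2x^2 + 4x - 8) + (-10x - 2)
  -2x^2 + 4x - 8 = ((1/5)x - 11/25)(-10x - 2) + (-222/25)
  -10x - 2 = ((125/111)x + 25/111)(-222/25) + (0)
The last nonzero remainder is the constant -222/25, so the polynomials are coprime and gcd = 1.

1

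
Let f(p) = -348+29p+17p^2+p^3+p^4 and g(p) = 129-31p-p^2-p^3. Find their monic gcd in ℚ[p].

Apply the Euclidean algorithm:
  p^4+p^3+17p^2+29p-348 = (-p)(-p^3-p^2-31p+129) + (-14p^2+158p-348)
  -p^3-p^2-31p+129 = ((1/14)p+43/49)(-14p^2+158p-348) + (-(7095/49)p+21285/49)
  -14p^2+158p-348 = ((686/7095)p-5684/7095)(-(7095/49)p+21285/49) + (0)
Last nonzero remainder: -(7095/49)p+21285/49. Dividing through by -7095/49 gives the monic gcd p-3.

-3+p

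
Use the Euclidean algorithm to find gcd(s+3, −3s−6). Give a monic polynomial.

1

Apply the Euclidean algorithm:
  s+3 = (−1/3)(−3s−6) + (1)
  −3s−6 = (−3s−6)(1) + (0)
The last nonzero remainder is the constant 1, so the polynomials are coprime and gcd = 1.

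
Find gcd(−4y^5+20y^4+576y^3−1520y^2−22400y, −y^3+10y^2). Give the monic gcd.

y^2−10y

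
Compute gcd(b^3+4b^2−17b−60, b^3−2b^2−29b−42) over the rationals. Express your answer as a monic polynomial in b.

By polynomial division,
  b^3+4b^2−17b−60 = (b^3−2b^2−29b−42) + (6b^2+12b−18)
  b^3−2b^2−29b−42 = ((1/6)b−2/3)(6b^2+12b−18) + (−18b−54)
  6b^2+12b−18 = (−(1/3)b+1/3)(−18b−54) + (0)
Last nonzero remainder: −18b−54. Dividing through by −18 gives the monic gcd b+3.

b+3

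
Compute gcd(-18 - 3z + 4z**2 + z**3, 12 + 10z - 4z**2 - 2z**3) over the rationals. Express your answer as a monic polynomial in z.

-6 + z + z**2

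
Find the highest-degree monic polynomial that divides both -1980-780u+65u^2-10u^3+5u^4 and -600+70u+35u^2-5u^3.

Apply the Euclidean algorithm:
  5u^4-10u^3+65u^2-780u-1980 = (-u-5)(-5u^3+35u^2+70u-600) + (310u^2-1030u-4980)
  -5u^3+35u^2+70u-600 = (-(1/62)u+57/961)(310u^2-1030u-4980) + ((48790/961)u-292740/961)
  310u^2-1030u-4980 = ((29791/4879)u+79763/4879)((48790/961)u-292740/961) + (0)
Last nonzero remainder: (48790/961)u-292740/961. Dividing through by 48790/961 gives the monic gcd u-6.

-6+u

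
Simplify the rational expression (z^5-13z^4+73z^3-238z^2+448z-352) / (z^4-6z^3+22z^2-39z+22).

(z^2-8z+16)/(z-1)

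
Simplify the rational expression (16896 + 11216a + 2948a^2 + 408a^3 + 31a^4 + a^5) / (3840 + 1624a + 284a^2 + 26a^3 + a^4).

Apply the Euclidean algorithm:
  a^5 + 31a^4 + 408a^3 + 2948a^2 + 11216a + 16896 = (a + 5)(a^4 + 26a^3 + 284a^2 + 1624a + 3840) + (−6a^3 − 96a^2 − 744a − 2304)
  a^4 + 26a^3 + 284a^2 + 1624a + 3840 = (−(1/6)a − 5/3)(−6a^3 − 96a^2 − 744a − 2304) + (0)
Last nonzero remainder: −6a^3 − 96a^2 − 744a − 2304. Dividing through by −6 gives the monic gcd a^3 + 16a^2 + 124a + 384.
Cancel a^3 + 16a^2 + 124a + 384 from numerator and denominator to get the reduced form.

(44 + 15a + a^2)/(10 + a)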